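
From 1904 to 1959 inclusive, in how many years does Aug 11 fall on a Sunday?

Track Aug 11's weekday year by year (advancing +1, or +2 across a Feb 29):
  1904: Thu  1905: Fri (+1)  1906: Sat (+1)  1907: Sun (+1) ✓  1908: Tue (+2)
  1909: Wed (+1)  1910: Thu (+1)  1911: Fri (+1)  1912: Sun (+2) ✓  1913: Mon (+1)
  1914: Tue (+1)  1915: Wed (+1)  1916: Fri (+2)  1917: Sat (+1)  … (28 more years) …
  1946: Sun (+1) ✓  1947: Mon (+1)  1948: Wed (+2)  1949: Thu (+1)  1950: Fri (+1)
  1951: Sat (+1)  1952: Mon (+2)  1953: Tue (+1)  1954: Wed (+1)  1955: Thu (+1)
  1956: Sat (+2)  1957: Sun (+1) ✓  1958: Mon (+1)  1959: Tue (+1)
Sunday years: 1907, 1912, 1918, 1929, 1935, 1940, 1946, 1957 — 8 in total.

8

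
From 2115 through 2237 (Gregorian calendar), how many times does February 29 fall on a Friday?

4

Leap years in 2115–2237: 30 of them.
Feb 29 weekday advances by 5 (mod 7) from one leap year to the next four years later (or differs when a century non-leap intervenes).
Leap-day weekdays: 2116:Sat 2120:Thu 2124:Tue 2128:Sun 2132:Fri✓ 2136:Wed 2140:Mon 2144:Sat 2148:Thu 2152:Tue 2156:Sun 2160:Fri✓ 2164:Wed …(4 more)… 2184:Sun 2188:Fri✓ 2192:Wed 2196:Mon 2204:Wed 2208:Mon 2212:Sat 2216:Thu 2220:Tue 2224:Sun 2228:Fri✓ 2232:Wed 2236:Mon
Friday: 2132, 2160, 2188, 2228 → 4.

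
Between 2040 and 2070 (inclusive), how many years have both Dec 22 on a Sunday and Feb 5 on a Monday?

Check each year's weekday for Dec 22 and Feb 5:
  2040: Sat/Sun  2041: Sun/Tue  2042: Mon/Wed  2043: Tue/Thu  2044: Thu/Fri  2045: Fri/Sun  2046: Sat/Mon  2047: Sun/Tue  2048: Tue/Wed  2049: Wed/Fri  2050: Thu/Sat  2051: Fri/Sun  2052: Sun/Mon ✓  2053: Mon/Wed  …(3 more)…  2057: Sat/Mon  2058: Sun/Tue  2059: Mon/Wed  2060: Wed/Thu  2061: Thu/Sat  2062: Fri/Sun  2063: Sat/Mon  2064: Mon/Tue  2065: Tue/Thu  2066: Wed/Fri  2067: Thu/Sat  2068: Sat/Sun  2069: Sun/Tue  2070: Mon/Wed
Both conditions hold in: 2052 — 1.

1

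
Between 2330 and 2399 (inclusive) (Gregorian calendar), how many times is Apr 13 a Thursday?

10

Track Apr 13's weekday year by year (advancing +1, or +2 across a Feb 29):
  2330: Sun  2331: Mon (+1)  2332: Wed (+2)  2333: Thu (+1) ✓  2334: Fri (+1)
  2335: Sat (+1)  2336: Mon (+2)  2337: Tue (+1)  2338: Wed (+1)  2339: Thu (+1) ✓
  2340: Sat (+2)  2341: Sun (+1)  2342: Mon (+1)  2343: Tue (+1)  … (42 more years) …
  2386: Sun (+1)  2387: Mon (+1)  2388: Wed (+2)  2389: Thu (+1) ✓  2390: Fri (+1)
  2391: Sat (+1)  2392: Mon (+2)  2393: Tue (+1)  2394: Wed (+1)  2395: Thu (+1) ✓
  2396: Sat (+2)  2397: Sun (+1)  2398: Mon (+1)  2399: Tue (+1)
Thursday years: 2333, 2339, 2344, 2350, 2361, 2367, 2372, 2378, 2389, 2395 — 10 in total.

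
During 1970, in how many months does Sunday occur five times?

A month of length L has five Sundays iff its first Sunday is on day ≤ L−28 (so day 1–3 in a 31-day month, 1–2 in a 30-day month, day 1 in a leap February).
Checking each month of 1970: Jan starts Thu (31d); Feb starts Sun (28d); Mar starts Sun (31d) ✓; Apr starts Wed (30d); May starts Fri (31d) ✓; Jun starts Mon (30d); Jul starts Wed (31d); Aug starts Sat (31d) ✓; Sep starts Tue (30d); Oct starts Thu (31d); Nov starts Sun (30d) ✓; Dec starts Tue (31d).
Five-Sunday months: March, May, August, November → 4.

4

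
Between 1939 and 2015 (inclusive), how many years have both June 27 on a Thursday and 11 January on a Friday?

8

Check each year's weekday for June 27 and 11 January:
  1939: Tue/Wed  1940: Thu/Thu  1941: Fri/Sat  1942: Sat/Sun  1943: Sun/Mon  1944: Tue/Tue  1945: Wed/Thu  1946: Thu/Fri ✓  1947: Fri/Sat  1948: Sun/Sun  1949: Mon/Tue  1950: Tue/Wed  1951: Wed/Thu  1952: Fri/Fri  …(49 more)…  2002: Thu/Fri ✓  2003: Fri/Sat  2004: Sun/Sun  2005: Mon/Tue  2006: Tue/Wed  2007: Wed/Thu  2008: Fri/Fri  2009: Sat/Sun  2010: Sun/Mon  2011: Mon/Tue  2012: Wed/Wed  2013: Thu/Fri ✓  2014: Fri/Sat  2015: Sat/Sun
Both conditions hold in: 1946, 1957, 1963, 1974, 1985, 1991, 2002, 2013 — 8.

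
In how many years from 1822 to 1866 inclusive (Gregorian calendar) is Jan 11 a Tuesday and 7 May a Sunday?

Check each year's weekday for Jan 11 and 7 May:
  1822: Fri/Tue  1823: Sat/Wed  1824: Sun/Fri  1825: Tue/Sat  1826: Wed/Sun  1827: Thu/Mon  1828: Fri/Wed  1829: Sun/Thu  1830: Mon/Fri  1831: Tue/Sat  1832: Wed/Mon  1833: Fri/Tue  1834: Sat/Wed  1835: Sun/Thu  …(17 more)…  1853: Tue/Sat  1854: Wed/Sun  1855: Thu/Mon  1856: Fri/Wed  1857: Sun/Thu  1858: Mon/Fri  1859: Tue/Sat  1860: Wed/Mon  1861: Fri/Tue  1862: Sat/Wed  1863: Sun/Thu  1864: Mon/Sat  1865: Wed/Sun  1866: Thu/Mon
Both conditions hold in: 1848 — 1.

1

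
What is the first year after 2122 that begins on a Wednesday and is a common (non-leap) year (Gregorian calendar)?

Jan 1 advances by 2 weekdays after a leap year and by 1 after a common year.
2122: Jan 1 is Thursday.
2123: Friday
2124: Saturday (leap)
2125: Monday
2126: Tuesday
2127: Wednesday
2127 begins on a Wednesday and is a common year.

2127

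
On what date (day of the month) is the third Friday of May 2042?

May 1, 2042 is a Thursday, so the first Friday is the 2nd.
The third Friday is 2 + 14 = 16.

16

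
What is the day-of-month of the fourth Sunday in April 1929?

28

April 1, 1929 is a Monday, so the first Sunday is the 7th.
The fourth Sunday is 7 + 21 = 28.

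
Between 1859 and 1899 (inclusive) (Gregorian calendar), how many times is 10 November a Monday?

Track 10 November's weekday year by year (advancing +1, or +2 across a Feb 29):
  1859: Thu  1860: Sat (+2)  1861: Sun (+1)  1862: Mon (+1) ✓  1863: Tue (+1)
  1864: Thu (+2)  1865: Fri (+1)  1866: Sat (+1)  1867: Sun (+1)  1868: Tue (+2)
  1869: Wed (+1)  1870: Thu (+1)  1871: Fri (+1)  1872: Sun (+2)  … (13 more years) …
  1886: Wed (+1)  1887: Thu (+1)  1888: Sat (+2)  1889: Sun (+1)  1890: Mon (+1) ✓
  1891: Tue (+1)  1892: Thu (+2)  1893: Fri (+1)  1894: Sat (+1)  1895: Sun (+1)
  1896: Tue (+2)  1897: Wed (+1)  1898: Thu (+1)  1899: Fri (+1)
Monday years: 1862, 1873, 1879, 1884, 1890 — 5 in total.

5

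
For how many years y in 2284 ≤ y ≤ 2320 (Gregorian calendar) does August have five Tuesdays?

15

August has 31 days; it has five Tuesdays when Tuesday falls among the first (month-length − 28) days — i.e. when August 1 is one of Tuesday/Monday/Sunday.
August 1 by year: 2284:Fri 2285:Sat 2286:Sun✓ 2287:Mon✓ 2288:Wed 2289:Thu 2290:Fri 2291:Sat 2292:Mon✓ 2293:Tue✓ 2294:Wed 2295:Thu 2296:Sat 2297:Sun✓ 2298:Mon✓ …(7 more)… 2306:Wed 2307:Thu 2308:Sat 2309:Sun✓ 2310:Mon✓ 2311:Tue✓ 2312:Thu 2313:Fri 2314:Sat 2315:Sun✓ 2316:Tue✓ 2317:Wed 2318:Thu 2319:Fri 2320:Sun✓
Years with five Tuesdays: 2286, 2287, 2292, 2293, 2297, 2298, 2299, 2304, 2305, 2309, 2310, 2311, 2315, 2316, 2320 → 15.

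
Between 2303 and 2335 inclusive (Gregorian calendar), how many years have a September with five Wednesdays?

September has 30 days; it has five Wednesdays when Wednesday falls among the first (month-length − 28) days — i.e. when September 1 is one of Wednesday/Tuesday.
September 1 by year: 2303:Tue✓ 2304:Thu 2305:Fri 2306:Sat 2307:Sun 2308:Tue✓ 2309:Wed✓ 2310:Thu 2311:Fri 2312:Sun 2313:Mon 2314:Tue✓ 2315:Wed✓ 2316:Fri 2317:Sat …(3 more)… 2321:Thu 2322:Fri 2323:Sat 2324:Mon 2325:Tue✓ 2326:Wed✓ 2327:Thu 2328:Sat 2329:Sun 2330:Mon 2331:Tue✓ 2332:Thu 2333:Fri 2334:Sat 2335:Sun
Years with five Wednesdays: 2303, 2308, 2309, 2314, 2315, 2320, 2325, 2326, 2331 → 9.

9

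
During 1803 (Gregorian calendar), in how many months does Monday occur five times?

A month of length L has five Mondays iff its first Monday is on day ≤ L−28 (so day 1–3 in a 31-day month, 1–2 in a 30-day month, day 1 in a leap February).
Checking each month of 1803: Jan starts Sat (31d) ✓; Feb starts Tue (28d); Mar starts Tue (31d); Apr starts Fri (30d); May starts Sun (31d) ✓; Jun starts Wed (30d); Jul starts Fri (31d); Aug starts Mon (31d) ✓; Sep starts Thu (30d); Oct starts Sat (31d) ✓; Nov starts Tue (30d); Dec starts Thu (31d).
Five-Monday months: January, May, August, October → 4.

4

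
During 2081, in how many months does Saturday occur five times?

4

A month of length L has five Saturdays iff its first Saturday is on day ≤ L−28 (so day 1–3 in a 31-day month, 1–2 in a 30-day month, day 1 in a leap February).
Checking each month of 2081: Jan starts Wed (31d); Feb starts Sat (28d); Mar starts Sat (31d) ✓; Apr starts Tue (30d); May starts Thu (31d) ✓; Jun starts Sun (30d); Jul starts Tue (31d); Aug starts Fri (31d) ✓; Sep starts Mon (30d); Oct starts Wed (31d); Nov starts Sat (30d) ✓; Dec starts Mon (31d).
Five-Saturday months: March, May, August, November → 4.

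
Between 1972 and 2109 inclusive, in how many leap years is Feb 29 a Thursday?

Leap years in 1972–2109: 34 of them.
Feb 29 weekday advances by 5 (mod 7) from one leap year to the next four years later (or differs when a century non-leap intervenes).
Leap-day weekdays: 1972:Tue 1976:Sun 1980:Fri 1984:Wed 1988:Mon 1992:Sat 1996:Thu✓ 2000:Tue 2004:Sun 2008:Fri 2012:Wed 2016:Mon 2020:Sat …(8 more)… 2056:Tue 2060:Sun 2064:Fri 2068:Wed 2072:Mon 2076:Sat 2080:Thu✓ 2084:Tue 2088:Sun 2092:Fri 2096:Wed 2104:Fri 2108:Wed
Thursday: 1996, 2024, 2052, 2080 → 4.

4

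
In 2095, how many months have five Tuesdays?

A month of length L has five Tuesdays iff its first Tuesday is on day ≤ L−28 (so day 1–3 in a 31-day month, 1–2 in a 30-day month, day 1 in a leap February).
Checking each month of 2095: Jan starts Sat (31d); Feb starts Tue (28d); Mar starts Tue (31d) ✓; Apr starts Fri (30d); May starts Sun (31d) ✓; Jun starts Wed (30d); Jul starts Fri (31d); Aug starts Mon (31d) ✓; Sep starts Thu (30d); Oct starts Sat (31d); Nov starts Tue (30d) ✓; Dec starts Thu (31d).
Five-Tuesday months: March, May, August, November → 4.

4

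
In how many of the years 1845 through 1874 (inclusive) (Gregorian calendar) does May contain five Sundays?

13

May has 31 days; it has five Sundays when Sunday falls among the first (month-length − 28) days — i.e. when May 1 is one of Sunday/Saturday/Friday.
May 1 by year: 1845:Thu 1846:Fri✓ 1847:Sat✓ 1848:Mon 1849:Tue 1850:Wed 1851:Thu 1852:Sat✓ 1853:Sun✓ 1854:Mon 1855:Tue 1856:Thu 1857:Fri✓ 1858:Sat✓ 1859:Sun✓ 1860:Tue 1861:Wed 1862:Thu 1863:Fri✓ 1864:Sun✓ 1865:Mon 1866:Tue 1867:Wed 1868:Fri✓ 1869:Sat✓ 1870:Sun✓ 1871:Mon 1872:Wed 1873:Thu 1874:Fri✓
Years with five Sundays: 1846, 1847, 1852, 1853, 1857, 1858, 1859, 1863, 1864, 1868, 1869, 1870, 1874 → 13.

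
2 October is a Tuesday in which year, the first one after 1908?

From one year to the next, a fixed date's weekday advances by 1, or by 2 when a Feb 29 lies between the two dates.
1908: October 2 is Friday.
1909: Saturday (+1)
1910: Sunday (+1)
1911: Monday (+1)
1912: Wednesday (+2)
1913: Thursday (+1)
1914: Friday (+1)
1915: Saturday (+1)
1916: Monday (+2)
1917: Tuesday (+1)
2 October falls on a Tuesday in 1917.

1917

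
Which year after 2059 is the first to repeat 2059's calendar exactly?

2070

Two years share a calendar iff Jan 1 falls on the same weekday and both are leap or both are common. 2059: Jan 1 is Wednesday, common year.
2060: Jan 1 Thursday, leap
2061: Jan 1 Saturday, common
2062: Jan 1 Sunday, common
2063: Jan 1 Monday, common
2064: Jan 1 Tuesday, leap
2065: Jan 1 Thursday, common
2066: Jan 1 Friday, common
2067: Jan 1 Saturday, common
2068: Jan 1 Sunday, leap
2069: Jan 1 Tuesday, common
2070: Jan 1 Wednesday, common
2070 matches on both conditions.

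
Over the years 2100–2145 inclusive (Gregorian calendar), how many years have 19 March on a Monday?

Track 19 March's weekday year by year (advancing +1, or +2 across a Feb 29):
  2100: Fri  2101: Sat (+1)  2102: Sun (+1)  2103: Mon (+1) ✓  2104: Wed (+2)
  2105: Thu (+1)  2106: Fri (+1)  2107: Sat (+1)  2108: Mon (+2) ✓  2109: Tue (+1)
  2110: Wed (+1)  2111: Thu (+1)  2112: Sat (+2)  2113: Sun (+1)  … (18 more years) …
  2132: Wed (+2)  2133: Thu (+1)  2134: Fri (+1)  2135: Sat (+1)  2136: Mon (+2) ✓
  2137: Tue (+1)  2138: Wed (+1)  2139: Thu (+1)  2140: Sat (+2)  2141: Sun (+1)
  2142: Mon (+1) ✓  2143: Tue (+1)  2144: Thu (+2)  2145: Fri (+1)
Monday years: 2103, 2108, 2114, 2125, 2131, 2136, 2142 — 7 in total.

7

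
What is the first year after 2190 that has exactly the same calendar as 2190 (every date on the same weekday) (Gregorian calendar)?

Two years share a calendar iff Jan 1 falls on the same weekday and both are leap or both are common. 2190: Jan 1 is Friday, common year.
2191: Jan 1 Saturday, common
2192: Jan 1 Sunday, leap
2193: Jan 1 Tuesday, common
2194: Jan 1 Wednesday, common
2195: Jan 1 Thursday, common
2196: Jan 1 Friday, leap
2197: Jan 1 Sunday, common
2198: Jan 1 Monday, common
2199: Jan 1 Tuesday, common
2200: Jan 1 Wednesday, common
2201: Jan 1 Thursday, common
2202: Jan 1 Friday, common
2202 matches on both conditions.

2202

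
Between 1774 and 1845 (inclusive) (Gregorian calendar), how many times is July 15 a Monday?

11

Track July 15's weekday year by year (advancing +1, or +2 across a Feb 29):
  1774: Fri  1775: Sat (+1)  1776: Mon (+2) ✓  1777: Tue (+1)  1778: Wed (+1)
  1779: Thu (+1)  1780: Sat (+2)  1781: Sun (+1)  1782: Mon (+1) ✓  1783: Tue (+1)
  1784: Thu (+2)  1785: Fri (+1)  1786: Sat (+1)  1787: Sun (+1)  … (44 more years) …
  1832: Sun (+2)  1833: Mon (+1) ✓  1834: Tue (+1)  1835: Wed (+1)  1836: Fri (+2)
  1837: Sat (+1)  1838: Sun (+1)  1839: Mon (+1) ✓  1840: Wed (+2)  1841: Thu (+1)
  1842: Fri (+1)  1843: Sat (+1)  1844: Mon (+2) ✓  1845: Tue (+1)
Monday years: 1776, 1782, 1793, 1799, 1805, 1811, 1816, 1822, 1833, 1839, 1844 — 11 in total.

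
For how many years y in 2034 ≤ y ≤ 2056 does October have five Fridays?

October has 31 days; it has five Fridays when Friday falls among the first (month-length − 28) days — i.e. when October 1 is one of Friday/Thursday/Wednesday.
October 1 by year: 2034:Sun 2035:Mon 2036:Wed✓ 2037:Thu✓ 2038:Fri✓ 2039:Sat 2040:Mon 2041:Tue 2042:Wed✓ 2043:Thu✓ 2044:Sat 2045:Sun 2046:Mon 2047:Tue 2048:Thu✓ 2049:Fri✓ 2050:Sat 2051:Sun 2052:Tue 2053:Wed✓ 2054:Thu✓ 2055:Fri✓ 2056:Sun
Years with five Fridays: 2036, 2037, 2038, 2042, 2043, 2048, 2049, 2053, 2054, 2055 → 10.

10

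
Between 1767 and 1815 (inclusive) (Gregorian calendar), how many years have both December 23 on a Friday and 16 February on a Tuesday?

3

Check each year's weekday for December 23 and 16 February:
  1767: Wed/Mon  1768: Fri/Tue ✓  1769: Sat/Thu  1770: Sun/Fri  1771: Mon/Sat  1772: Wed/Sun  1773: Thu/Tue  1774: Fri/Wed  1775: Sat/Thu  1776: Mon/Fri  1777: Tue/Sun  1778: Wed/Mon  1779: Thu/Tue  1780: Sat/Wed  …(21 more)…  1802: Thu/Tue  1803: Fri/Wed  1804: Sun/Thu  1805: Mon/Sat  1806: Tue/Sun  1807: Wed/Mon  1808: Fri/Tue ✓  1809: Sat/Thu  1810: Sun/Fri  1811: Mon/Sat  1812: Wed/Sun  1813: Thu/Tue  1814: Fri/Wed  1815: Sat/Thu
Both conditions hold in: 1768, 1796, 1808 — 3.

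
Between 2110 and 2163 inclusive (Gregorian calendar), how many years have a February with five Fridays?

2

February has 28 days (29 in leap years); it has five Fridays when Friday falls among the first (month-length − 28) days — i.e. when February 1 is Friday in a leap year (never in a common year).
February 1 by year: 2110:Sat 2111:Sun 2112:Mon 2113:Wed 2114:Thu 2115:Fri 2116:Sat 2117:Mon 2118:Tue 2119:Wed 2120:Thu 2121:Sat 2122:Sun 2123:Mon 2124:Tue …(24 more)… 2149:Sat 2150:Sun 2151:Mon 2152:Tue 2153:Thu 2154:Fri 2155:Sat 2156:Sun 2157:Tue 2158:Wed 2159:Thu 2160:Fri✓ 2161:Sun 2162:Mon 2163:Tue
Years with five Fridays: 2132, 2160 → 2.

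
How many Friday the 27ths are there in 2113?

2

Check the 27th of each month of 2113: Jan 27: Fri, Feb 27: Mon, Mar 27: Mon, Apr 27: Thu, May 27: Sat, Jun 27: Tue, Jul 27: Thu, Aug 27: Sun, Sep 27: Wed, Oct 27: Fri, Nov 27: Mon, Dec 27: Wed.
Friday occurs in January, October — 2 months.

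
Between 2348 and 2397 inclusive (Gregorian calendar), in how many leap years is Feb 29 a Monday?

2

Leap years in 2348–2397: 13 of them.
Feb 29 weekday advances by 5 (mod 7) from one leap year to the next four years later (or differs when a century non-leap intervenes).
Leap-day weekdays: 2348:Sun 2352:Fri 2356:Wed 2360:Mon✓ 2364:Sat 2368:Thu 2372:Tue 2376:Sun 2380:Fri 2384:Wed 2388:Mon✓ 2392:Sat 2396:Thu
Monday: 2360, 2388 → 2.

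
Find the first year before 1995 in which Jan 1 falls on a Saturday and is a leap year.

1972

Jan 1 advances by 2 weekdays after a leap year and by 1 after a common year.
1995: Jan 1 is Sunday.
1994: Saturday
1993: Friday
1992: Wednesday (leap)
1991: Tuesday
1990: Monday
1989: Sunday
1988: Friday (leap)
1987: Thursday
1986: Wednesday
1985: Tuesday
1984: Sunday (leap)
1983: Saturday
1982: Friday
1981: Thursday
1980: Tuesday (leap)
1979: Monday
1978: Sunday
1977: Saturday
1976: Thursday (leap)
1975: Wednesday
1974: Tuesday
1973: Monday
1972: Saturday (leap)
1972 begins on a Saturday and is a leap year.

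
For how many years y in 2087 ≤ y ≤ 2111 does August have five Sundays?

13

August has 31 days; it has five Sundays when Sunday falls among the first (month-length − 28) days — i.e. when August 1 is one of Sunday/Saturday/Friday.
August 1 by year: 2087:Fri✓ 2088:Sun✓ 2089:Mon 2090:Tue 2091:Wed 2092:Fri✓ 2093:Sat✓ 2094:Sun✓ 2095:Mon 2096:Wed 2097:Thu 2098:Fri✓ 2099:Sat✓ 2100:Sun✓ 2101:Mon 2102:Tue 2103:Wed 2104:Fri✓ 2105:Sat✓ 2106:Sun✓ 2107:Mon 2108:Wed 2109:Thu 2110:Fri✓ 2111:Sat✓
Years with five Sundays: 2087, 2088, 2092, 2093, 2094, 2098, 2099, 2100, 2104, 2105, 2106, 2110, 2111 → 13.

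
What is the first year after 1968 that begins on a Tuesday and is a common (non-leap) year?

1974

Jan 1 advances by 2 weekdays after a leap year and by 1 after a common year.
1968: Jan 1 is Monday (leap).
1969: Wednesday
1970: Thursday
1971: Friday
1972: Saturday (leap)
1973: Monday
1974: Tuesday
1974 begins on a Tuesday and is a common year.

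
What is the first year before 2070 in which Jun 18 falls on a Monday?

2068

From one year to the next, a fixed date's weekday advances by 1, or by 2 when a Feb 29 lies between the two dates.
2070: June 18 is Wednesday.
2069: Tuesday (−1)
2068: Monday (−1)
Jun 18 falls on a Monday in 2068.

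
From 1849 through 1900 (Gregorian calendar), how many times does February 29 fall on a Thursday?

1

Leap years in 1849–1900: 12 of them.
Feb 29 weekday advances by 5 (mod 7) from one leap year to the next four years later (or differs when a century non-leap intervenes).
Leap-day weekdays: 1852:Sun 1856:Fri 1860:Wed 1864:Mon 1868:Sat 1872:Thu✓ 1876:Tue 1880:Sun 1884:Fri 1888:Wed 1892:Mon 1896:Sat
Thursday: 1872 → 1.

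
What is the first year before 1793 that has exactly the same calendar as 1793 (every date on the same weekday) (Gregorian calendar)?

1782

Two years share a calendar iff Jan 1 falls on the same weekday and both are leap or both are common. 1793: Jan 1 is Tuesday, common year.
1792: Jan 1 Sunday, leap
1791: Jan 1 Saturday, common
1790: Jan 1 Friday, common
1789: Jan 1 Thursday, common
1788: Jan 1 Tuesday, leap
1787: Jan 1 Monday, common
1786: Jan 1 Sunday, common
1785: Jan 1 Saturday, common
1784: Jan 1 Thursday, leap
1783: Jan 1 Wednesday, common
1782: Jan 1 Tuesday, common
1782 matches on both conditions.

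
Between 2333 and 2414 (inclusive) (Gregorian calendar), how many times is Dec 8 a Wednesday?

Track Dec 8's weekday year by year (advancing +1, or +2 across a Feb 29):
  2333: Fri  2334: Sat (+1)  2335: Sun (+1)  2336: Tue (+2)  2337: Wed (+1) ✓
  2338: Thu (+1)  2339: Fri (+1)  2340: Sun (+2)  2341: Mon (+1)  2342: Tue (+1)
  2343: Wed (+1) ✓  2344: Fri (+2)  2345: Sat (+1)  2346: Sun (+1)  … (54 more years) …
  2401: Sat (+1)  2402: Sun (+1)  2403: Mon (+1)  2404: Wed (+2) ✓  2405: Thu (+1)
  2406: Fri (+1)  2407: Sat (+1)  2408: Mon (+2)  2409: Tue (+1)  2410: Wed (+1) ✓
  2411: Thu (+1)  2412: Sat (+2)  2413: Sun (+1)  2414: Mon (+1)
Wednesday years: 2337, 2343, 2348, 2354, 2365, 2371, 2376, 2382, 2393, 2399, 2404, 2410 — 12 in total.

12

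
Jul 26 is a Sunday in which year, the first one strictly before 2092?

From one year to the next, a fixed date's weekday advances by 1, or by 2 when a Feb 29 lies between the two dates.
2092: July 26 is Saturday.
2091: Thursday (−2)
2090: Wednesday (−1)
2089: Tuesday (−1)
2088: Monday (−1)
2087: Saturday (−2)
2086: Friday (−1)
2085: Thursday (−1)
2084: Wednesday (−1)
2083: Monday (−2)
2082: Sunday (−1)
Jul 26 falls on a Sunday in 2082.

2082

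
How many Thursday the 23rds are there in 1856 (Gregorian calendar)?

Check the 23rd of each month of 1856: Jan 23: Wed, Feb 23: Sat, Mar 23: Sun, Apr 23: Wed, May 23: Fri, Jun 23: Mon, Jul 23: Wed, Aug 23: Sat, Sep 23: Tue, Oct 23: Thu, Nov 23: Sun, Dec 23: Tue.
Thursday occurs in October — 1 month.

1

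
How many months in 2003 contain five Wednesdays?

5

A month of length L has five Wednesdays iff its first Wednesday is on day ≤ L−28 (so day 1–3 in a 31-day month, 1–2 in a 30-day month, day 1 in a leap February).
Checking each month of 2003: Jan starts Wed (31d) ✓; Feb starts Sat (28d); Mar starts Sat (31d); Apr starts Tue (30d) ✓; May starts Thu (31d); Jun starts Sun (30d); Jul starts Tue (31d) ✓; Aug starts Fri (31d); Sep starts Mon (30d); Oct starts Wed (31d) ✓; Nov starts Sat (30d); Dec starts Mon (31d) ✓.
Five-Wednesday months: January, April, July, October, December → 5.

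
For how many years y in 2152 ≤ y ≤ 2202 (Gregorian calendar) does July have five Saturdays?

21

July has 31 days; it has five Saturdays when Saturday falls among the first (month-length − 28) days — i.e. when July 1 is one of Saturday/Friday/Thursday.
July 1 by year: 2152:Sat✓ 2153:Sun 2154:Mon 2155:Tue 2156:Thu✓ 2157:Fri✓ 2158:Sat✓ 2159:Sun 2160:Tue 2161:Wed 2162:Thu✓ 2163:Fri✓ 2164:Sun 2165:Mon 2166:Tue …(21 more)… 2188:Tue 2189:Wed 2190:Thu✓ 2191:Fri✓ 2192:Sun 2193:Mon 2194:Tue 2195:Wed 2196:Fri✓ 2197:Sat✓ 2198:Sun 2199:Mon 2200:Tue 2201:Wed 2202:Thu✓
Years with five Saturdays: 2152, 2156, 2157, 2158, 2162, 2163, 2168, 2169, 2173, 2174, 2175, 2179, 2180, 2184, 2185, 2186, 2190, 2191, 2196, 2197, 2202 → 21.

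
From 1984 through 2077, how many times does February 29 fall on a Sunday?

3

Leap years in 1984–2077: 24 of them.
Feb 29 weekday advances by 5 (mod 7) from one leap year to the next four years later (or differs when a century non-leap intervenes).
Leap-day weekdays: 1984:Wed 1988:Mon 1992:Sat 1996:Thu 2000:Tue 2004:Sun✓ 2008:Fri 2012:Wed 2016:Mon 2020:Sat 2024:Thu 2028:Tue 2032:Sun✓ 2036:Fri 2040:Wed 2044:Mon 2048:Sat 2052:Thu 2056:Tue 2060:Sun✓ 2064:Fri 2068:Wed 2072:Mon 2076:Sat
Sunday: 2004, 2032, 2060 → 3.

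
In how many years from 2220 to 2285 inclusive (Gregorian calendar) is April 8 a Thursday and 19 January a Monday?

Check each year's weekday for April 8 and 19 January:
  2220: Sat/Wed  2221: Sun/Fri  2222: Mon/Sat  2223: Tue/Sun  2224: Thu/Mon ✓  2225: Fri/Wed  2226: Sat/Thu  2227: Sun/Fri  2228: Tue/Sat  2229: Wed/Mon  2230: Thu/Tue  2231: Fri/Wed  2232: Sun/Thu  2233: Mon/Sat  …(38 more)…  2272: Mon/Fri  2273: Tue/Sun  2274: Wed/Mon  2275: Thu/Tue  2276: Sat/Wed  2277: Sun/Fri  2278: Mon/Sat  2279: Tue/Sun  2280: Thu/Mon ✓  2281: Fri/Wed  2282: Sat/Thu  2283: Sun/Fri  2284: Tue/Sat  2285: Wed/Mon
Both conditions hold in: 2224, 2252, 2280 — 3.

3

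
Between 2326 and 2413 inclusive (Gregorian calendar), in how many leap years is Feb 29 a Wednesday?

Leap years in 2326–2413: 22 of them.
Feb 29 weekday advances by 5 (mod 7) from one leap year to the next four years later (or differs when a century non-leap intervenes).
Leap-day weekdays: 2328:Wed✓ 2332:Mon 2336:Sat 2340:Thu 2344:Tue 2348:Sun 2352:Fri 2356:Wed✓ 2360:Mon 2364:Sat 2368:Thu 2372:Tue 2376:Sun 2380:Fri 2384:Wed✓ 2388:Mon 2392:Sat 2396:Thu 2400:Tue 2404:Sun 2408:Fri 2412:Wed✓
Wednesday: 2328, 2356, 2384, 2412 → 4.

4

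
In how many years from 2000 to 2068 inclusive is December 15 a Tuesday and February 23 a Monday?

Check each year's weekday for December 15 and February 23:
  2000: Fri/Wed  2001: Sat/Fri  2002: Sun/Sat  2003: Mon/Sun  2004: Wed/Mon  2005: Thu/Wed  2006: Fri/Thu  2007: Sat/Fri  2008: Mon/Sat  2009: Tue/Mon ✓  2010: Wed/Tue  2011: Thu/Wed  2012: Sat/Thu  2013: Sun/Sat  …(41 more)…  2055: Wed/Tue  2056: Fri/Wed  2057: Sat/Fri  2058: Sun/Sat  2059: Mon/Sun  2060: Wed/Mon  2061: Thu/Wed  2062: Fri/Thu  2063: Sat/Fri  2064: Mon/Sat  2065: Tue/Mon ✓  2066: Wed/Tue  2067: Thu/Wed  2068: Sat/Thu
Both conditions hold in: 2009, 2015, 2026, 2037, 2043, 2054, 2065 — 7.

7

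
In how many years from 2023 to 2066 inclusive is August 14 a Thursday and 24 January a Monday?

Check each year's weekday for August 14 and 24 January:
  2023: Mon/Tue  2024: Wed/Wed  2025: Thu/Fri  2026: Fri/Sat  2027: Sat/Sun  2028: Mon/Mon  2029: Tue/Wed  2030: Wed/Thu  2031: Thu/Fri  2032: Sat/Sat  2033: Sun/Mon  2034: Mon/Tue  2035: Tue/Wed  2036: Thu/Thu  …(16 more)…  2053: Thu/Fri  2054: Fri/Sat  2055: Sat/Sun  2056: Mon/Mon  2057: Tue/Wed  2058: Wed/Thu  2059: Thu/Fri  2060: Sat/Sat  2061: Sun/Mon  2062: Mon/Tue  2063: Tue/Wed  2064: Thu/Thu  2065: Fri/Sat  2066: Sat/Sun
Both conditions hold in: no year — 0.

0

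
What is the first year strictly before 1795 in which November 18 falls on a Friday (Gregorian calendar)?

1791

From one year to the next, a fixed date's weekday advances by 1, or by 2 when a Feb 29 lies between the two dates.
1795: November 18 is Wednesday.
1794: Tuesday (−1)
1793: Monday (−1)
1792: Sunday (−1)
1791: Friday (−2)
November 18 falls on a Friday in 1791.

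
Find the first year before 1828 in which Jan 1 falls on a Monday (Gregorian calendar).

1827

Jan 1 advances by 2 weekdays after a leap year and by 1 after a common year.
1828: Jan 1 is Tuesday (leap).
1827: Monday
1827 begins on a Monday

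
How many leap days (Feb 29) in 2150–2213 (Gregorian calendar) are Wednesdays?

3

Leap years in 2150–2213: 15 of them.
Feb 29 weekday advances by 5 (mod 7) from one leap year to the next four years later (or differs when a century non-leap intervenes).
Leap-day weekdays: 2152:Tue 2156:Sun 2160:Fri 2164:Wed✓ 2168:Mon 2172:Sat 2176:Thu 2180:Tue 2184:Sun 2188:Fri 2192:Wed✓ 2196:Mon 2204:Wed✓ 2208:Mon 2212:Sat
Wednesday: 2164, 2192, 2204 → 3.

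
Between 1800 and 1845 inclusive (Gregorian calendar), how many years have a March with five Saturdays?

20

March has 31 days; it has five Saturdays when Saturday falls among the first (month-length − 28) days — i.e. when March 1 is one of Saturday/Friday/Thursday.
March 1 by year: 1800:Sat✓ 1801:Sun 1802:Mon 1803:Tue 1804:Thu✓ 1805:Fri✓ 1806:Sat✓ 1807:Sun 1808:Tue 1809:Wed 1810:Thu✓ 1811:Fri✓ 1812:Sun 1813:Mon 1814:Tue …(16 more)… 1831:Tue 1832:Thu✓ 1833:Fri✓ 1834:Sat✓ 1835:Sun 1836:Tue 1837:Wed 1838:Thu✓ 1839:Fri✓ 1840:Sun 1841:Mon 1842:Tue 1843:Wed 1844:Fri✓ 1845:Sat✓
Years with five Saturdays: 1800, 1804, 1805, 1806, 1810, 1811, 1816, 1817, 1821, 1822, 1823, 1827, 1828, 1832, 1833, 1834, 1838, 1839, 1844, 1845 → 20.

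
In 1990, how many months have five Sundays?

A month of length L has five Sundays iff its first Sunday is on day ≤ L−28 (so day 1–3 in a 31-day month, 1–2 in a 30-day month, day 1 in a leap February).
Checking each month of 1990: Jan starts Mon (31d); Feb starts Thu (28d); Mar starts Thu (31d); Apr starts Sun (30d) ✓; May starts Tue (31d); Jun starts Fri (30d); Jul starts Sun (31d) ✓; Aug starts Wed (31d); Sep starts Sat (30d) ✓; Oct starts Mon (31d); Nov starts Thu (30d); Dec starts Sat (31d) ✓.
Five-Sunday months: April, July, September, December → 4.

4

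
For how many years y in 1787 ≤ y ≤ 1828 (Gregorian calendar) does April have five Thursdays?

April has 30 days; it has five Thursdays when Thursday falls among the first (month-length − 28) days — i.e. when April 1 is one of Thursday/Wednesday.
April 1 by year: 1787:Sun 1788:Tue 1789:Wed✓ 1790:Thu✓ 1791:Fri 1792:Sun 1793:Mon 1794:Tue 1795:Wed✓ 1796:Fri 1797:Sat 1798:Sun 1799:Mon 1800:Tue 1801:Wed✓ …(12 more)… 1814:Fri 1815:Sat 1816:Mon 1817:Tue 1818:Wed✓ 1819:Thu✓ 1820:Sat 1821:Sun 1822:Mon 1823:Tue 1824:Thu✓ 1825:Fri 1826:Sat 1827:Sun 1828:Tue
Years with five Thursdays: 1789, 1790, 1795, 1801, 1802, 1807, 1812, 1813, 1818, 1819, 1824 → 11.

11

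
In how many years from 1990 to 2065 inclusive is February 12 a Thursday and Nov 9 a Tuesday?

3

Check each year's weekday for February 12 and Nov 9:
  1990: Mon/Fri  1991: Tue/Sat  1992: Wed/Mon  1993: Fri/Tue  1994: Sat/Wed  1995: Sun/Thu  1996: Mon/Sat  1997: Wed/Sun  1998: Thu/Mon  1999: Fri/Tue  2000: Sat/Thu  2001: Mon/Fri  2002: Tue/Sat  2003: Wed/Sun  …(48 more)…  2052: Mon/Sat  2053: Wed/Sun  2054: Thu/Mon  2055: Fri/Tue  2056: Sat/Thu  2057: Mon/Fri  2058: Tue/Sat  2059: Wed/Sun  2060: Thu/Tue ✓  2061: Sat/Wed  2062: Sun/Thu  2063: Mon/Fri  2064: Tue/Sun  2065: Thu/Mon
Both conditions hold in: 2004, 2032, 2060 — 3.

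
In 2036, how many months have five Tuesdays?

5

A month of length L has five Tuesdays iff its first Tuesday is on day ≤ L−28 (so day 1–3 in a 31-day month, 1–2 in a 30-day month, day 1 in a leap February).
Checking each month of 2036: Jan starts Tue (31d) ✓; Feb starts Fri (29d); Mar starts Sat (31d); Apr starts Tue (30d) ✓; May starts Thu (31d); Jun starts Sun (30d); Jul starts Tue (31d) ✓; Aug starts Fri (31d); Sep starts Mon (30d) ✓; Oct starts Wed (31d); Nov starts Sat (30d); Dec starts Mon (31d) ✓.
Five-Tuesday months: January, April, July, September, December → 5.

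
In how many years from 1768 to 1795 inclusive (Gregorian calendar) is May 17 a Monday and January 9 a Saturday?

Check each year's weekday for May 17 and January 9:
  1768: Tue/Sat  1769: Wed/Mon  1770: Thu/Tue  1771: Fri/Wed  1772: Sun/Thu  1773: Mon/Sat ✓  1774: Tue/Sun  1775: Wed/Mon  1776: Fri/Tue  1777: Sat/Thu  1778: Sun/Fri  1779: Mon/Sat ✓  1780: Wed/Sun  1781: Thu/Tue  1782: Fri/Wed  1783: Sat/Thu  1784: Mon/Fri  1785: Tue/Sun  1786: Wed/Mon  1787: Thu/Tue  1788: Sat/Wed  1789: Sun/Fri  1790: Mon/Sat ✓  1791: Tue/Sun  1792: Thu/Mon  1793: Fri/Wed  1794: Sat/Thu  1795: Sun/Fri
Both conditions hold in: 1773, 1779, 1790 — 3.

3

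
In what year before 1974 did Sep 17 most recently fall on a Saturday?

1966

From one year to the next, a fixed date's weekday advances by 1, or by 2 when a Feb 29 lies between the two dates.
1974: September 17 is Tuesday.
1973: Monday (−1)
1972: Sunday (−1)
1971: Friday (−2)
1970: Thursday (−1)
1969: Wednesday (−1)
1968: Tuesday (−1)
1967: Sunday (−2)
1966: Saturday (−1)
Sep 17 falls on a Saturday in 1966.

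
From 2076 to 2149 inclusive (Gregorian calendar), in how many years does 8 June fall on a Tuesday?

Track 8 June's weekday year by year (advancing +1, or +2 across a Feb 29):
  2076: Mon  2077: Tue (+1) ✓  2078: Wed (+1)  2079: Thu (+1)  2080: Sat (+2)
  2081: Sun (+1)  2082: Mon (+1)  2083: Tue (+1) ✓  2084: Thu (+2)  2085: Fri (+1)
  2086: Sat (+1)  2087: Sun (+1)  2088: Tue (+2) ✓  2089: Wed (+1)  … (46 more years) …
  2136: Fri (+2)  2137: Sat (+1)  2138: Sun (+1)  2139: Mon (+1)  2140: Wed (+2)
  2141: Thu (+1)  2142: Fri (+1)  2143: Sat (+1)  2144: Mon (+2)  2145: Tue (+1) ✓
  2146: Wed (+1)  2147: Thu (+1)  2148: Sat (+2)  2149: Sun (+1)
Tuesday years: 2077, 2083, 2088, 2094, 2100, 2106, 2117, 2123, 2128, 2134, 2145 — 11 in total.

11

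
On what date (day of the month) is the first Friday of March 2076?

6

March 1, 2076 is a Sunday, so the first Friday is the 6th.
The first Friday is 6 + 0 = 6.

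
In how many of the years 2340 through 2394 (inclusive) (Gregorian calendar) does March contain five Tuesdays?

24

March has 31 days; it has five Tuesdays when Tuesday falls among the first (month-length − 28) days — i.e. when March 1 is one of Tuesday/Monday/Sunday.
March 1 by year: 2340:Fri 2341:Sat 2342:Sun✓ 2343:Mon✓ 2344:Wed 2345:Thu 2346:Fri 2347:Sat 2348:Mon✓ 2349:Tue✓ 2350:Wed 2351:Thu 2352:Sat 2353:Sun✓ 2354:Mon✓ …(25 more)… 2380:Sat 2381:Sun✓ 2382:Mon✓ 2383:Tue✓ 2384:Thu 2385:Fri 2386:Sat 2387:Sun✓ 2388:Tue✓ 2389:Wed 2390:Thu 2391:Fri 2392:Sun✓ 2393:Mon✓ 2394:Tue✓
Years with five Tuesdays: 2342, 2343, 2348, 2349, 2353, 2354, 2355, 2359, 2360, 2364, 2365, 2366, 2370, 2371, 2376, 2377, 2381, 2382, 2383, 2387, 2388, 2392, 2393, 2394 → 24.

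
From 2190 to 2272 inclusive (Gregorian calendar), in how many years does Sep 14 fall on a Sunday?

11

Track Sep 14's weekday year by year (advancing +1, or +2 across a Feb 29):
  2190: Tue  2191: Wed (+1)  2192: Fri (+2)  2193: Sat (+1)  2194: Sun (+1) ✓
  2195: Mon (+1)  2196: Wed (+2)  2197: Thu (+1)  2198: Fri (+1)  2199: Sat (+1)
  2200: Sun (+1) ✓  2201: Mon (+1)  2202: Tue (+1)  2203: Wed (+1)  … (55 more years) …
  2259: Wed (+1)  2260: Fri (+2)  2261: Sat (+1)  2262: Sun (+1) ✓  2263: Mon (+1)
  2264: Wed (+2)  2265: Thu (+1)  2266: Fri (+1)  2267: Sat (+1)  2268: Mon (+2)
  2269: Tue (+1)  2270: Wed (+1)  2271: Thu (+1)  2272: Sat (+2)
Sunday years: 2194, 2200, 2206, 2217, 2223, 2228, 2234, 2245, 2251, 2256, 2262 — 11 in total.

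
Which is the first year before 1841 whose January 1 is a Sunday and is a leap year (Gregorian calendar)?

1832

Jan 1 advances by 2 weekdays after a leap year and by 1 after a common year.
1841: Jan 1 is Friday.
1840: Wednesday (leap)
1839: Tuesday
1838: Monday
1837: Sunday
1836: Friday (leap)
1835: Thursday
1834: Wednesday
1833: Tuesday
1832: Sunday (leap)
1832 begins on a Sunday and is a leap year.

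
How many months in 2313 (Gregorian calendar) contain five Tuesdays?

A month of length L has five Tuesdays iff its first Tuesday is on day ≤ L−28 (so day 1–3 in a 31-day month, 1–2 in a 30-day month, day 1 in a leap February).
Checking each month of 2313: Jan starts Wed (31d); Feb starts Sat (28d); Mar starts Sat (31d); Apr starts Tue (30d) ✓; May starts Thu (31d); Jun starts Sun (30d); Jul starts Tue (31d) ✓; Aug starts Fri (31d); Sep starts Mon (30d) ✓; Oct starts Wed (31d); Nov starts Sat (30d); Dec starts Mon (31d) ✓.
Five-Tuesday months: April, July, September, December → 4.

4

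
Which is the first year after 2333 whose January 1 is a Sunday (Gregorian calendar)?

2339

Jan 1 advances by 2 weekdays after a leap year and by 1 after a common year.
2333: Jan 1 is Sunday.
2334: Monday
2335: Tuesday
2336: Wednesday (leap)
2337: Friday
2338: Saturday
2339: Sunday
2339 begins on a Sunday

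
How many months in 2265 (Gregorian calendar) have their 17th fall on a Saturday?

1

Check the 17th of each month of 2265: Jan 17: Tue, Feb 17: Fri, Mar 17: Fri, Apr 17: Mon, May 17: Wed, Jun 17: Sat, Jul 17: Mon, Aug 17: Thu, Sep 17: Sun, Oct 17: Tue, Nov 17: Fri, Dec 17: Sun.
Saturday occurs in June — 1 month.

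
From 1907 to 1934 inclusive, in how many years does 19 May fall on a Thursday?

Track 19 May's weekday year by year (advancing +1, or +2 across a Feb 29):
  1907: Sun  1908: Tue (+2)  1909: Wed (+1)  1910: Thu (+1) ✓  1911: Fri (+1)
  1912: Sun (+2)  1913: Mon (+1)  1914: Tue (+1)  1915: Wed (+1)  1916: Fri (+2)
  1917: Sat (+1)  1918: Sun (+1)  1919: Mon (+1)  1920: Wed (+2)  1921: Thu (+1) ✓
  1922: Fri (+1)  1923: Sat (+1)  1924: Mon (+2)  1925: Tue (+1)  1926: Wed (+1)
  1927: Thu (+1) ✓  1928: Sat (+2)  1929: Sun (+1)  1930: Mon (+1)  1931: Tue (+1)
  1932: Thu (+2) ✓  1933: Fri (+1)  1934: Sat (+1)
Thursday years: 1910, 1921, 1927, 1932 — 4 in total.

4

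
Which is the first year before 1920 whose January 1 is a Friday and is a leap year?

Jan 1 advances by 2 weekdays after a leap year and by 1 after a common year.
1920: Jan 1 is Thursday (leap).
1919: Wednesday
1918: Tuesday
1917: Monday
1916: Saturday (leap)
1915: Friday
1914: Thursday
1913: Wednesday
1912: Monday (leap)
1911: Sunday
1910: Saturday
1909: Friday
1908: Wednesday (leap)
1907: Tuesday
1906: Monday
1905: Sunday
1904: Friday (leap)
1904 begins on a Friday and is a leap year.

1904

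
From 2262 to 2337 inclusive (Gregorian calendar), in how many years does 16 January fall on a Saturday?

12

Track 16 January's weekday year by year (advancing +1, or +2 across a Feb 29):
  2262: Thu  2263: Fri (+1)  2264: Sat (+1) ✓  2265: Mon (+2)  2266: Tue (+1)
  2267: Wed (+1)  2268: Thu (+1)  2269: Sat (+2) ✓  2270: Sun (+1)  2271: Mon (+1)
  2272: Tue (+1)  2273: Thu (+2)  2274: Fri (+1)  2275: Sat (+1) ✓  … (48 more years) …
  2324: Wed (+1)  2325: Fri (+2)  2326: Sat (+1) ✓  2327: Sun (+1)  2328: Mon (+1)
  2329: Wed (+2)  2330: Thu (+1)  2331: Fri (+1)  2332: Sat (+1) ✓  2333: Mon (+2)
  2334: Tue (+1)  2335: Wed (+1)  2336: Thu (+1)  2337: Sat (+2) ✓
Saturday years: 2264, 2269, 2275, 2286, 2292, 2297, 2304, 2309, 2315, 2326, 2332, 2337 — 12 in total.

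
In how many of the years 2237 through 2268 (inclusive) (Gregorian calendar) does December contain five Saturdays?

December has 31 days; it has five Saturdays when Saturday falls among the first (month-length − 28) days — i.e. when December 1 is one of Saturday/Friday/Thursday.
December 1 by year: 2237:Fri✓ 2238:Sat✓ 2239:Sun 2240:Tue 2241:Wed 2242:Thu✓ 2243:Fri✓ 2244:Sun 2245:Mon 2246:Tue 2247:Wed 2248:Fri✓ 2249:Sat✓ 2250:Sun 2251:Mon 2252:Wed 2253:Thu✓ 2254:Fri✓ 2255:Sat✓ 2256:Mon 2257:Tue 2258:Wed 2259:Thu✓ 2260:Sat✓ 2261:Sun 2262:Mon 2263:Tue 2264:Thu✓ 2265:Fri✓ 2266:Sat✓ 2267:Sun 2268:Tue
Years with five Saturdays: 2237, 2238, 2242, 2243, 2248, 2249, 2253, 2254, 2255, 2259, 2260, 2264, 2265, 2266 → 14.

14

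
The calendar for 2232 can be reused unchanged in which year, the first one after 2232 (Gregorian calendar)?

2260

Two years share a calendar iff Jan 1 falls on the same weekday and both are leap or both are common. 2232: Jan 1 is Sunday, leap year.
2233: Jan 1 Tuesday, common
2234: Jan 1 Wednesday, common
2235: Jan 1 Thursday, common
2236: Jan 1 Friday, leap
2237: Jan 1 Sunday, common
2238: Jan 1 Monday, common
2239: Jan 1 Tuesday, common
2240: Jan 1 Wednesday, leap
2241: Jan 1 Friday, common
2242: Jan 1 Saturday, common
2243: Jan 1 Sunday, common
2244: Jan 1 Monday, leap
2245: Jan 1 Wednesday, common
2246: Jan 1 Thursday, common
2247: Jan 1 Friday, common
2248: Jan 1 Saturday, leap
2249: Jan 1 Monday, common
2250: Jan 1 Tuesday, common
2251: Jan 1 Wednesday, common
2252: Jan 1 Thursday, leap
2253: Jan 1 Saturday, common
2254: Jan 1 Sunday, common
2255: Jan 1 Monday, common
2256: Jan 1 Tuesday, leap
2257: Jan 1 Thursday, common
2258: Jan 1 Friday, common
2259: Jan 1 Saturday, common
2260: Jan 1 Sunday, leap
2260 matches on both conditions.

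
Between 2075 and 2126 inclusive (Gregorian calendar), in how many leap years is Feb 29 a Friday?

2

Leap years in 2075–2126: 12 of them.
Feb 29 weekday advances by 5 (mod 7) from one leap year to the next four years later (or differs when a century non-leap intervenes).
Leap-day weekdays: 2076:Sat 2080:Thu 2084:Tue 2088:Sun 2092:Fri✓ 2096:Wed 2104:Fri✓ 2108:Wed 2112:Mon 2116:Sat 2120:Thu 2124:Tue
Friday: 2092, 2104 → 2.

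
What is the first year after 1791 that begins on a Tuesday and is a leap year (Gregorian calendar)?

Jan 1 advances by 2 weekdays after a leap year and by 1 after a common year.
1791: Jan 1 is Saturday.
1792: Sunday (leap)
1793: Tuesday
1794: Wednesday
1795: Thursday
1796: Friday (leap)
1797: Sunday
1798: Monday
1799: Tuesday
1800: Wednesday
1801: Thursday
1802: Friday
1803: Saturday
1804: Sunday (leap)
1805: Tuesday
1806: Wednesday
1807: Thursday
1808: Friday (leap)
1809: Sunday
1810: Monday
1811: Tuesday
1812: Wednesday (leap)
1813: Friday
1814: Saturday
1815: Sunday
1816: Monday (leap)
1817: Wednesday
1818: Thursday
1819: Friday
1820: Saturday (leap)
1821: Monday
1822: Tuesday
1823: Wednesday
1824: Thursday (leap)
1825: Saturday
1826: Sunday
1827: Monday
1828: Tuesday (leap)
1828 begins on a Tuesday and is a leap year.

1828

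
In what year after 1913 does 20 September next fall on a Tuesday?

1921

From one year to the next, a fixed date's weekday advances by 1, or by 2 when a Feb 29 lies between the two dates.
1913: September 20 is Saturday.
1914: Sunday (+1)
1915: Monday (+1)
1916: Wednesday (+2)
1917: Thursday (+1)
1918: Friday (+1)
1919: Saturday (+1)
1920: Monday (+2)
1921: Tuesday (+1)
20 September falls on a Tuesday in 1921.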